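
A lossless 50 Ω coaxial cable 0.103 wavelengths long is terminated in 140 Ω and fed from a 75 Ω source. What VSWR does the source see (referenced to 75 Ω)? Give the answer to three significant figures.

VSWR ≈ 2.78

βl = 2π × 0.103 = 37.1°
tan(βl) = 0.756
Z_in = Z_0·(Z_L + jZ_0·tanβl)/(Z_0 + jZ_L·tanβl) = 40.2 − j47.2 Ω
Γ_s = (Z_in − Z_s)/(Z_in + Z_s) = (-34.8 − j47.2)/(115 − j47.2), |Γ_s| = 0.471
VSWR = (1 + |Γ_s|)/(1 − |Γ_s|)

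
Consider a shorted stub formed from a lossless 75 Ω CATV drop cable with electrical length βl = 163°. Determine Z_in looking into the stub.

tan(βl) = -0.306
For a shorted stub, Z_in = jZ_0·tan(βl)

Z_in ≈ −j22.9 Ω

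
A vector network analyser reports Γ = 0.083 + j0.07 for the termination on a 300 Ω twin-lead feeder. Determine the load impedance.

Z_L ≈ 351 + j49.7 Ω

Z_L = Z_0·(1 + Γ)/(1 − Γ) = 300·(1.08 + j0.07)/(0.917 − j0.07)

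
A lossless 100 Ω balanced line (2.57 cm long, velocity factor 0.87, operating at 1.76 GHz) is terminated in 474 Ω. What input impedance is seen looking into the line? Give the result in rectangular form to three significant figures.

λ = v/f = 0.87·c / 1.76 GHz = 0.148 m
βl = 2π·l/λ = 2π × 0.173 = 62.4°
tan(βl) = tan(62.4°) = 1.91
Z_in = Z_0·(Z_L + jZ_0·tanβl)/(Z_0 + jZ_L·tanβl)
     = 100·(474 + j191)/(100 + j906)

Z_in ≈ 26.5 − j49.4 Ω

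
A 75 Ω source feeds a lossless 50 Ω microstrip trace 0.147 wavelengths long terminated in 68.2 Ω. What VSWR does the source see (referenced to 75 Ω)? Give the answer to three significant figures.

VSWR ≈ 1.78

βl = 2π × 0.147 = 52.9°
tan(βl) = 1.32
Z_in = Z_0·(Z_L + jZ_0·tanβl)/(Z_0 + jZ_L·tanβl) = 44.1 − j13.4 Ω
Γ_s = (Z_in − Z_s)/(Z_in + Z_s) = (-30.9 − j13.4)/(119 − j13.4), |Γ_s| = 0.281
VSWR = (1 + |Γ_s|)/(1 − |Γ_s|)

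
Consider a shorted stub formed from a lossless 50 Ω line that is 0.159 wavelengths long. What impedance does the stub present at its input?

Z_in ≈ +j77.7 Ω

βl = 2π × 0.159 = 57.2°
tan(βl) = 1.55
For a shorted stub, Z_in = jZ_0·tan(βl)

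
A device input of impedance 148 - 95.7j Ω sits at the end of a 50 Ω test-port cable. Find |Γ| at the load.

|Γ| ≈ 0.623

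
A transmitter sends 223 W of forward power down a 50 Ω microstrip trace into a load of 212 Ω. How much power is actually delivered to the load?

P_delivered ≈ 138 W

Γ = (212 − 50)/(212 + 50) = 0.618
|Γ|² = 0.382
P_refl = |Γ|²·P_inc = 85.3 W, P_del = (1 − |Γ|²)·P_inc = 138 W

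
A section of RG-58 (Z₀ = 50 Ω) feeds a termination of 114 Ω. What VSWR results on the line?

VSWR ≈ 2.28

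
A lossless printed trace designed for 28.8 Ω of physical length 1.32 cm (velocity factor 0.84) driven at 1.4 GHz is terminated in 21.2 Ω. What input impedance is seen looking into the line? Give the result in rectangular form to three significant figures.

λ = v/f = 0.84·c / 1.4 GHz = 0.18 m
βl = 2π·l/λ = 2π × 0.0733 = 26.4°
tan(βl) = tan(26.4°) = 0.496
Z_in = Z_0·(Z_L + jZ_0·tanβl)/(Z_0 + jZ_L·tanβl)
     = 28.8·(21.2 + j14.3)/(28.8 + j10.5)

Z_in ≈ 23.3 + j5.78 Ω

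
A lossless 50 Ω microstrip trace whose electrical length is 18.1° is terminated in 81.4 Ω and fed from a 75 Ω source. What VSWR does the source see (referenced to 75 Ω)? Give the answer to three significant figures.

tan(βl) = 0.327
Z_in = Z_0·(Z_L + jZ_0·tanβl)/(Z_0 + jZ_L·tanβl) = 70.2 − j21 Ω
Γ_s = (Z_in − Z_s)/(Z_in + Z_s) = (-4.78 − j21)/(145 − j21), |Γ_s| = 0.147
VSWR = (1 + |Γ_s|)/(1 − |Γ_s|)

VSWR ≈ 1.34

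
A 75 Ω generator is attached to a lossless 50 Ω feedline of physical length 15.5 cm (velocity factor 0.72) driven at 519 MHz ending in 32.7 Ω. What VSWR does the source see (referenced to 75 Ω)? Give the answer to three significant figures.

VSWR ≈ 1.8

λ = v/f = 0.72·c / 519 MHz = 0.416 m
βl = 2π·l/λ = 2π × 0.372 = 134°
tan(βl) = -1.03
Z_in = Z_0·(Z_L + jZ_0·tanβl)/(Z_0 + jZ_L·tanβl) = 46.4 − j20.3 Ω
Γ_s = (Z_in − Z_s)/(Z_in + Z_s) = (-28.6 − j20.3)/(121 − j20.3), |Γ_s| = 0.285
VSWR = (1 + |Γ_s|)/(1 − |Γ_s|)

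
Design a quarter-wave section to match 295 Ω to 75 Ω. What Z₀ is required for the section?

Z_qwt ≈ 149 Ω

Z_qwt = √(Z_0·R_L) = √(75 × 295) = √22120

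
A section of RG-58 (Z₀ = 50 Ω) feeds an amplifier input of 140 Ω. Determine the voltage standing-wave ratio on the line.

For a purely resistive load, VSWR = R_L/Z_0 or Z_0/R_L (whichever > 1) = 140/50

VSWR ≈ 2.8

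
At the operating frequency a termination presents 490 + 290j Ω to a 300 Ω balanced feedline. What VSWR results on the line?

VSWR ≈ 2.4

Γ = (Z_L − Z_0)/(Z_L + Z_0) = (190 + j290)/(790 + j290)
|Γ| = 347/842 = 0.412
VSWR = (1 + |Γ|)/(1 − |Γ|) = 1.41/0.588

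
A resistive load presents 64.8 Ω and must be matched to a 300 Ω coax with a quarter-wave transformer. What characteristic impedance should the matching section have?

Z_qwt = √(Z_0·R_L) = √(300 × 64.8) = √19440

Z_qwt ≈ 139 Ω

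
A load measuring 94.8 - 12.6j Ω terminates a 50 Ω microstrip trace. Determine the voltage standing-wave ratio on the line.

Γ = (Z_L − Z_0)/(Z_L + Z_0) = (44.8 − j12.6)/(144.8 − j12.6)
|Γ| = 46.5/145 = 0.32
VSWR = (1 + |Γ|)/(1 − |Γ|) = 1.32/0.68

VSWR ≈ 1.94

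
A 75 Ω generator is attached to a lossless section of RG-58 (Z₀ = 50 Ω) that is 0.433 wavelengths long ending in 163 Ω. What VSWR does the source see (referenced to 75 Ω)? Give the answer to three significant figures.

VSWR ≈ 2.67

βl = 2π × 0.433 = 156°
tan(βl) = -0.448
Z_in = Z_0·(Z_L + jZ_0·tanβl)/(Z_0 + jZ_L·tanβl) = 62.5 + j68.8 Ω
Γ_s = (Z_in − Z_s)/(Z_in + Z_s) = (-12.5 + j68.8)/(138 + j68.8), |Γ_s| = 0.455
VSWR = (1 + |Γ_s|)/(1 − |Γ_s|)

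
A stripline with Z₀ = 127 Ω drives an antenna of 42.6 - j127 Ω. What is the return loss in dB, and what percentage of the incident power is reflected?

RL ≈ 2.86 dB; 51.8% of incident power reflected

Γ = (-84.4 − j127)/(169.6 − j127), |Γ| = 0.72
RL = −20·log₁₀(0.72) = 2.86 dB
P_refl/P_inc = |Γ|² = 0.518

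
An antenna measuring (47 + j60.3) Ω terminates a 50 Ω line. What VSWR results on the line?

VSWR ≈ 3.24

Γ = (Z_L − Z_0)/(Z_L + Z_0) = (-3 + j60.3)/(97 + j60.3)
|Γ| = 60.4/114 = 0.529
VSWR = (1 + |Γ|)/(1 − |Γ|) = 1.53/0.471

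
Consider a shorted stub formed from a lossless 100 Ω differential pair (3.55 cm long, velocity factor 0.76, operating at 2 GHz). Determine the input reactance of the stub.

X_in ≈ -246 Ω (capacitive)

λ = v/f = 0.76·c / 2 GHz = 0.114 m
βl = 2π·l/λ = 2π × 0.311 = 112°
tan(βl) = -2.46
For a shorted stub, Z_in = jZ_0·tan(βl)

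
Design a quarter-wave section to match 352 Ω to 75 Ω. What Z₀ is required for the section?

Z_qwt ≈ 162 Ω

Z_qwt = √(Z_0·R_L) = √(75 × 352) = √26400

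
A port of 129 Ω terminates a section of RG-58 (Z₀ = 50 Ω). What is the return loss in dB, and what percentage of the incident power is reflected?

RL ≈ 7.1 dB; 19.5% of incident power reflected

Γ = (129 − 50)/(129 + 50) = 0.441
RL = −20·log₁₀(0.441) = 7.1 dB
P_refl/P_inc = |Γ|² = 0.195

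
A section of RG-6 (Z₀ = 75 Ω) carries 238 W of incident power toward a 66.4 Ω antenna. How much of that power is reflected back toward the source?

P_reflected ≈ 0.88 W

Γ = (66.4 − 75)/(66.4 + 75) = -0.0608
|Γ|² = 0.0037
P_refl = |Γ|²·P_inc = 0.88 W, P_del = (1 − |Γ|²)·P_inc = 237 W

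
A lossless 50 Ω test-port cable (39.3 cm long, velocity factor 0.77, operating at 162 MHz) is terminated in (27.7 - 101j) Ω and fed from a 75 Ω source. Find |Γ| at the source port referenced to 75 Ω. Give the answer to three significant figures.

|Γ| ≈ 0.845

λ = v/f = 0.77·c / 162 MHz = 1.43 m
βl = 2π·l/λ = 2π × 0.276 = 99.2°
tan(βl) = -6.16
Z_in = Z_0·(Z_L + jZ_0·tanβl)/(Z_0 + jZ_L·tanβl) = 7.57 + j33.5 Ω
Γ_s = (Z_in − Z_s)/(Z_in + Z_s) = (-67.4 + j33.5)/(82.6 + j33.5), |Γ_s| = 0.845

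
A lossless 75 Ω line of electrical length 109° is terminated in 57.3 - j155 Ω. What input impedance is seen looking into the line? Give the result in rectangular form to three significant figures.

Z_in ≈ 18.1 + j66.5 Ω

tan(βl) = tan(109°) = -2.9
Z_in = Z_0·(Z_L + jZ_0·tanβl)/(Z_0 + jZ_L·tanβl)
     = 75·(57.3 − j373)/(-375 − j166)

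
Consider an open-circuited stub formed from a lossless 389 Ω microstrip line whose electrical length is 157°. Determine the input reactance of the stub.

X_in ≈ 916 Ω (inductive)

tan(βl) = -0.424
For an open-circuited stub, Z_in = −jZ_0·cot(βl) = −jZ_0/tan(βl)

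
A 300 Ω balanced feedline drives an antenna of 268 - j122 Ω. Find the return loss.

RL ≈ 13.3 dB

Γ = (-32 − j122)/(568 − j122), |Γ| = 0.217
RL = −20·log₁₀|Γ| = −20·log₁₀(0.217)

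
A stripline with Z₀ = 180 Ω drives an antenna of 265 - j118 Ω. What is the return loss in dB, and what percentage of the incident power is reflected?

RL ≈ 10 dB; 9.98% of incident power reflected

Γ = (85 − j118)/(445 − j118), |Γ| = 0.316
RL = −20·log₁₀(0.316) = 10 dB
P_refl/P_inc = |Γ|² = 0.0998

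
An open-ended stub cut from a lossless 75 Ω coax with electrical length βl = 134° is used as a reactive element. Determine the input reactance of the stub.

X_in ≈ 72.4 Ω (inductive)

tan(βl) = -1.04
For an open-ended stub, Z_in = −jZ_0·cot(βl) = −jZ_0/tan(βl)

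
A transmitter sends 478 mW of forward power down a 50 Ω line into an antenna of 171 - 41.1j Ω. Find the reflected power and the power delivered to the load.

|Γ| = |(121 − j41.1)/(221 − j41.1)| = 0.568
|Γ|² = 0.323
P_refl = |Γ|²·P_inc = 154 mW, P_del = (1 − |Γ|²)·P_inc = 324 mW

P_reflected ≈ 154 mW; P_delivered ≈ 324 mW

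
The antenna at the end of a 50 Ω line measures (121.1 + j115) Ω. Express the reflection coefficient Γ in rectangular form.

Γ = (Z_L − Z_0)/(Z_L + Z_0) = (71.1 + j115)/(171.1 + j115)

Γ ≈ 0.597 + j0.271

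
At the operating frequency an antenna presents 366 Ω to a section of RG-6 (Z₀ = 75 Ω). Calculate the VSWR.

Γ = (366 − 75)/(366 + 75) = 0.66
VSWR = (1 + 0.66)/(1 − 0.66)

VSWR ≈ 4.88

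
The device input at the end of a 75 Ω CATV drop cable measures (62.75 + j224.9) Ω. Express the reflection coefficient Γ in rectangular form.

Γ = (Z_L − Z_0)/(Z_L + Z_0) = (-12.25 + j224.9)/(137.8 + j224.9)

Γ ≈ 0.703 + j0.485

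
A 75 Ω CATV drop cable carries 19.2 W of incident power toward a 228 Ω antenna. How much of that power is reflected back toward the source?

Γ = (228 − 75)/(228 + 75) = 0.505
|Γ|² = 0.255
P_refl = |Γ|²·P_inc = 4.9 W, P_del = (1 − |Γ|²)·P_inc = 14.3 W

P_reflected ≈ 4.9 W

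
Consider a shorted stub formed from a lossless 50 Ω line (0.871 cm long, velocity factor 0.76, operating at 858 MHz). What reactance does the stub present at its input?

X_in ≈ 10.4 Ω (inductive)

λ = v/f = 0.76·c / 858 MHz = 0.266 m
βl = 2π·l/λ = 2π × 0.0328 = 11.8°
tan(βl) = 0.209
For a shorted stub, Z_in = jZ_0·tan(βl)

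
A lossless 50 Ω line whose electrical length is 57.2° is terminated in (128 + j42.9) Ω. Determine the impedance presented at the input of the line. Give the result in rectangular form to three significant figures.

tan(βl) = tan(57.2°) = 1.55
Z_in = Z_0·(Z_L + jZ_0·tanβl)/(Z_0 + jZ_L·tanβl)
     = 50·(128 + j120)/(-16.6 + j199)

Z_in ≈ 27.5 − j34.5 Ω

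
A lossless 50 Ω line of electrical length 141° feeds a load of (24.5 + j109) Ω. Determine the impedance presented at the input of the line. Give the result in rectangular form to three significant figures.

Z_in ≈ 5.2 + j25.5 Ω

tan(βl) = tan(141°) = -0.81
Z_in = Z_0·(Z_L + jZ_0·tanβl)/(Z_0 + jZ_L·tanβl)
     = 50·(24.5 + j68.5)/(138 − j19.8)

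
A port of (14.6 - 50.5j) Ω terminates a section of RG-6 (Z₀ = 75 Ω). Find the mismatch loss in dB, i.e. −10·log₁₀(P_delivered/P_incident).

mismatch loss ≈ 3.83 dB

Γ = (-60.4 − j50.5)/(89.6 − j50.5), |Γ| = 0.765
|Γ|² = 0.586, so P_del/P_inc = 1 − |Γ|² = 0.414
ML = −10·log₁₀(1 − |Γ|²)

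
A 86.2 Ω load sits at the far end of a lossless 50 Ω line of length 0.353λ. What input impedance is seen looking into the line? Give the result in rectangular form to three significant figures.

βl = 2π × 0.353 = 127°
tan(βl) = tan(127°) = -1.32
Z_in = Z_0·(Z_L + jZ_0·tanβl)/(Z_0 + jZ_L·tanβl)
     = 50·(86.2 − j66.2)/(50 − j114)

Z_in ≈ 38.2 + j21 Ω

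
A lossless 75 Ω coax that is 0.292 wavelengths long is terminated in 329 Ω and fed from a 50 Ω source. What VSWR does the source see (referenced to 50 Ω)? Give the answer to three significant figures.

βl = 2π × 0.292 = 105°
tan(βl) = -3.7
Z_in = Z_0·(Z_L + jZ_0·tanβl)/(Z_0 + jZ_L·tanβl) = 18.3 + j19.1 Ω
Γ_s = (Z_in − Z_s)/(Z_in + Z_s) = (-31.7 + j19.1)/(68.3 + j19.1), |Γ_s| = 0.523
VSWR = (1 + |Γ_s|)/(1 − |Γ_s|)

VSWR ≈ 3.19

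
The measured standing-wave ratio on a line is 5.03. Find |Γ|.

|Γ| = (S − 1)/(S + 1) = (5.03 − 1)/(5.03 + 1) = 4.03/6.03

|Γ| ≈ 0.668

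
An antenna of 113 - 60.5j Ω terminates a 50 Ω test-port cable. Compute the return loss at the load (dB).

Γ = (63 − j60.5)/(163 − j60.5), |Γ| = 0.502
RL = −20·log₁₀|Γ| = −20·log₁₀(0.502)

RL ≈ 5.98 dB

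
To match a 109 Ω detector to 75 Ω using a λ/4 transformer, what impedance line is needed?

Z_qwt ≈ 90.4 Ω

Z_qwt = √(Z_0·R_L) = √(75 × 109) = √8175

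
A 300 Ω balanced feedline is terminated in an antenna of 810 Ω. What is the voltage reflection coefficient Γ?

Γ = 0.459

Γ = (Z_L − Z_0)/(Z_L + Z_0) = (810 − 300)/(810 + 300) = 510/1110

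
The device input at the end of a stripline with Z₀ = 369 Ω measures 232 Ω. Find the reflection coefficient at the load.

Γ = -0.228

Γ = (Z_L − Z_0)/(Z_L + Z_0) = (232 − 369)/(232 + 369) = -137/601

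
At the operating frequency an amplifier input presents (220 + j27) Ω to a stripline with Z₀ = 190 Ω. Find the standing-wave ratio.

Γ = (Z_L − Z_0)/(Z_L + Z_0) = (30 + j27)/(410 + j27)
|Γ| = 40.4/411 = 0.0982
VSWR = (1 + |Γ|)/(1 − |Γ|) = 1.1/0.902

VSWR ≈ 1.22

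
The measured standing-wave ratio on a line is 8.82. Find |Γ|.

|Γ| ≈ 0.796

|Γ| = (S − 1)/(S + 1) = (8.82 − 1)/(8.82 + 1) = 7.82/9.82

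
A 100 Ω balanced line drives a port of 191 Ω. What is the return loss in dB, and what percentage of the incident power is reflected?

Γ = (191 − 100)/(191 + 100) = 0.313
RL = −20·log₁₀(0.313) = 10.1 dB
P_refl/P_inc = |Γ|² = 0.0978

RL ≈ 10.1 dB; 9.78% of incident power reflected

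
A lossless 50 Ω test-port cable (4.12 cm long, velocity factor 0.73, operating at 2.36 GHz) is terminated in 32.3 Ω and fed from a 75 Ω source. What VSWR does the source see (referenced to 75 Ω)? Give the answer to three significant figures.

VSWR ≈ 2.21

λ = v/f = 0.73·c / 2.36 GHz = 0.0928 m
βl = 2π·l/λ = 2π × 0.444 = 160°
tan(βl) = -0.367
Z_in = Z_0·(Z_L + jZ_0·tanβl)/(Z_0 + jZ_L·tanβl) = 34.7 − j10.1 Ω
Γ_s = (Z_in − Z_s)/(Z_in + Z_s) = (-40.3 − j10.1)/(110 − j10.1), |Γ_s| = 0.377
VSWR = (1 + |Γ_s|)/(1 − |Γ_s|)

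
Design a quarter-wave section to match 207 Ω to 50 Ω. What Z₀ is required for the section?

Z_qwt ≈ 102 Ω

Z_qwt = √(Z_0·R_L) = √(50 × 207) = √10350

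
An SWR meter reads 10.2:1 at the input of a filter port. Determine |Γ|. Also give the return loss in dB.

|Γ| ≈ 0.821; return loss ≈ 1.71 dB

|Γ| = (S − 1)/(S + 1) = (10.2 − 1)/(10.2 + 1) = 9.2/11.2
RL = −20·log₁₀|Γ| = −20·log₁₀(0.821)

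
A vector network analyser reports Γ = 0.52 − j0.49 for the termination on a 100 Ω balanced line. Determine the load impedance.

Z_L ≈ 104 − j208 Ω

Z_L = Z_0·(1 + Γ)/(1 − Γ) = 100·(1.52 − j0.49)/(0.48 + j0.49)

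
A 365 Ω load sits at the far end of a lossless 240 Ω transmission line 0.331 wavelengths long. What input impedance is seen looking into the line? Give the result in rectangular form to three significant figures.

Z_in ≈ 182 + j67 Ω

βl = 2π × 0.331 = 119°
tan(βl) = tan(119°) = -1.79
Z_in = Z_0·(Z_L + jZ_0·tanβl)/(Z_0 + jZ_L·tanβl)
     = 240·(365 − j430)/(240 − j654)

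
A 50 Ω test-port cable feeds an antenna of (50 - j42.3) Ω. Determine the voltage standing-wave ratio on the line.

VSWR ≈ 2.28

Γ = (Z_L − Z_0)/(Z_L + Z_0) = (0 − j42.3)/(100 − j42.3)
|Γ| = 42.3/109 = 0.39
VSWR = (1 + |Γ|)/(1 − |Γ|) = 1.39/0.61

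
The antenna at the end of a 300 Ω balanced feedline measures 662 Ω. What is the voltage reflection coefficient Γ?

Γ = 0.376

Γ = (Z_L − Z_0)/(Z_L + Z_0) = (662 − 300)/(662 + 300) = 362/962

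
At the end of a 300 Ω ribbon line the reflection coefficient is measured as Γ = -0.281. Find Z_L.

Z_L = Z_0·(1 + Γ)/(1 − Γ) = 300·(0.719)/(1.28)

Z_L ≈ 168 Ω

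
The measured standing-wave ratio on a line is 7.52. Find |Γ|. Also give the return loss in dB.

|Γ| ≈ 0.765; return loss ≈ 2.32 dB

|Γ| = (S − 1)/(S + 1) = (7.52 − 1)/(7.52 + 1) = 6.52/8.52
RL = −20·log₁₀|Γ| = −20·log₁₀(0.765)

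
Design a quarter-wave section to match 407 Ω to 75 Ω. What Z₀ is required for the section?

Z_qwt = √(Z_0·R_L) = √(75 × 407) = √30520

Z_qwt ≈ 175 Ω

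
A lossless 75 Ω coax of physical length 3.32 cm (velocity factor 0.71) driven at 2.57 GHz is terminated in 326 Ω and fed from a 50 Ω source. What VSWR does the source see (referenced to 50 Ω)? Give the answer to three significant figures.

VSWR ≈ 5.31

λ = v/f = 0.71·c / 2.57 GHz = 0.0829 m
βl = 2π·l/λ = 2π × 0.401 = 144°
tan(βl) = -0.721
Z_in = Z_0·(Z_L + jZ_0·tanβl)/(Z_0 + jZ_L·tanβl) = 45.8 + j89.4 Ω
Γ_s = (Z_in − Z_s)/(Z_in + Z_s) = (-4.21 + j89.4)/(95.8 + j89.4), |Γ_s| = 0.683
VSWR = (1 + |Γ_s|)/(1 − |Γ_s|)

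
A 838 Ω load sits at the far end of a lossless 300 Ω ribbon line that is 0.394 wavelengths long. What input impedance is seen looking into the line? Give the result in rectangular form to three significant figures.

βl = 2π × 0.394 = 142°
tan(βl) = tan(142°) = -0.786
Z_in = Z_0·(Z_L + jZ_0·tanβl)/(Z_0 + jZ_L·tanβl)
     = 300·(838 − j236)/(300 − j658)

Z_in ≈ 233 + j276 Ω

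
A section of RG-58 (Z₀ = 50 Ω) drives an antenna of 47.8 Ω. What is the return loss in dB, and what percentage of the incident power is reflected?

RL ≈ 33 dB; 0.0506% of incident power reflected

Γ = (47.8 − 50)/(47.8 + 50) = -0.0225
RL = −20·log₁₀(0.0225) = 33 dB
P_refl/P_inc = |Γ|² = 0.000506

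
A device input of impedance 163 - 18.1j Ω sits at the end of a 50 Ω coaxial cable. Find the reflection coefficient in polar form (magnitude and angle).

Γ ≈ 0.535 ∠ -4.24°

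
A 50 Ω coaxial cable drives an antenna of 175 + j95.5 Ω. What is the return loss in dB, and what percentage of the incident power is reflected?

Γ = (125 + j95.5)/(225 + j95.5), |Γ| = 0.644
RL = −20·log₁₀(0.644) = 3.83 dB
P_refl/P_inc = |Γ|² = 0.414

RL ≈ 3.83 dB; 41.4% of incident power reflected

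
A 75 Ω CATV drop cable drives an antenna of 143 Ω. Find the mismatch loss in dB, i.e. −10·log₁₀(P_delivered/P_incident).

Γ = (143 − 75)/(143 + 75) = 0.312
|Γ|² = 0.0973, so P_del/P_inc = 1 − |Γ|² = 0.903
ML = −10·log₁₀(1 − |Γ|²)

mismatch loss ≈ 0.445 dB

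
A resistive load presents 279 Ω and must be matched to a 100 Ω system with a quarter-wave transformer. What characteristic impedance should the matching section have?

Z_qwt = √(Z_0·R_L) = √(100 × 279) = √27900

Z_qwt ≈ 167 Ω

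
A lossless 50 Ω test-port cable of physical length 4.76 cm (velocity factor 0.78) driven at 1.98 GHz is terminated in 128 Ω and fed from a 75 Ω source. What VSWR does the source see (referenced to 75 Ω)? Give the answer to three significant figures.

λ = v/f = 0.78·c / 1.98 GHz = 0.118 m
βl = 2π·l/λ = 2π × 0.403 = 145°
tan(βl) = -0.7
Z_in = Z_0·(Z_L + jZ_0·tanβl)/(Z_0 + jZ_L·tanβl) = 45.3 + j46.1 Ω
Γ_s = (Z_in − Z_s)/(Z_in + Z_s) = (-29.7 + j46.1)/(120 + j46.1), |Γ_s| = 0.426
VSWR = (1 + |Γ_s|)/(1 − |Γ_s|)

VSWR ≈ 2.49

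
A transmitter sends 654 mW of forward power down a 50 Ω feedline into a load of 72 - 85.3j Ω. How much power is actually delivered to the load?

|Γ| = |(22 − j85.3)/(122 − j85.3)| = 0.592
|Γ|² = 0.35
P_refl = |Γ|²·P_inc = 229 mW, P_del = (1 − |Γ|²)·P_inc = 425 mW

P_delivered ≈ 425 mW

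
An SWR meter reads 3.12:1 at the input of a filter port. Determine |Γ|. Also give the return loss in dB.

|Γ| = (S − 1)/(S + 1) = (3.12 − 1)/(3.12 + 1) = 2.12/4.12
RL = −20·log₁₀|Γ| = −20·log₁₀(0.515)

|Γ| ≈ 0.515; return loss ≈ 5.77 dB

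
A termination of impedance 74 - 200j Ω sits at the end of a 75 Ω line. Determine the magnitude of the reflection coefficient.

Γ = (Z_L − Z_0)/(Z_L + Z_0) = (-1 − j200)/(149 − j200)
|Γ| = 200/249

|Γ| ≈ 0.802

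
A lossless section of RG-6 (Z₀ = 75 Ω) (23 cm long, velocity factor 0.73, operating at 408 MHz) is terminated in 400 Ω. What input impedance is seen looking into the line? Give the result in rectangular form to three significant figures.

λ = v/f = 0.73·c / 408 MHz = 0.537 m
βl = 2π·l/λ = 2π × 0.428 = 154°
tan(βl) = tan(154°) = -0.482
Z_in = Z_0·(Z_L + jZ_0·tanβl)/(Z_0 + jZ_L·tanβl)
     = 75·(400 − j36.2)/(75 − j193)

Z_in ≈ 64.8 + j130 Ω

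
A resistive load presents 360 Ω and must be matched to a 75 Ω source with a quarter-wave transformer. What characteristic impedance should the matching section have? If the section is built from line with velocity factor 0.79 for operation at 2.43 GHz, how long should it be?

Z_qwt ≈ 164 Ω; length ≈ 2.44 cm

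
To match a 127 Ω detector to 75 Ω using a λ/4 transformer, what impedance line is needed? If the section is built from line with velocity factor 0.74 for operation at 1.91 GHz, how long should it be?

Z_qwt = √(Z_0·R_L) = √(75 × 127) = √9525
λ = 0.74·c/f = 0.116 m, so l = λ/4 = 0.0291 m

Z_qwt ≈ 97.6 Ω; length ≈ 2.91 cm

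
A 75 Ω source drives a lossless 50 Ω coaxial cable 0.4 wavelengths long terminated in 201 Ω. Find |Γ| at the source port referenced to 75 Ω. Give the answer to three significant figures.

|Γ| ≈ 0.59

βl = 2π × 0.4 = 144°
tan(βl) = -0.727
Z_in = Z_0·(Z_L + jZ_0·tanβl)/(Z_0 + jZ_L·tanβl) = 32.2 + j57.8 Ω
Γ_s = (Z_in − Z_s)/(Z_in + Z_s) = (-42.8 + j57.8)/(107 + j57.8), |Γ_s| = 0.59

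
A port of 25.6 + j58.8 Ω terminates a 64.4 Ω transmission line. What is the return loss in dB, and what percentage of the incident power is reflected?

Γ = (-38.8 + j58.8)/(90 + j58.8), |Γ| = 0.655
RL = −20·log₁₀(0.655) = 3.67 dB
P_refl/P_inc = |Γ|² = 0.429

RL ≈ 3.67 dB; 42.9% of incident power reflected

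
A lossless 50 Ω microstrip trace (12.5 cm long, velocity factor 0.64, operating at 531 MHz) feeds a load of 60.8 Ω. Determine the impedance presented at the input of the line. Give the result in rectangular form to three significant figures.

λ = v/f = 0.64·c / 531 MHz = 0.362 m
βl = 2π·l/λ = 2π × 0.346 = 124°
tan(βl) = tan(124°) = -1.46
Z_in = Z_0·(Z_L + jZ_0·tanβl)/(Z_0 + jZ_L·tanβl)
     = 50·(60.8 − j72.9)/(50 − j88.6)

Z_in ≈ 45.9 + j8.42 Ω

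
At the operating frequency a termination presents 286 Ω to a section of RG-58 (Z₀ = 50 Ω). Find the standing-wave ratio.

Γ = (286 − 50)/(286 + 50) = 0.702
VSWR = (1 + 0.702)/(1 − 0.702)

VSWR ≈ 5.72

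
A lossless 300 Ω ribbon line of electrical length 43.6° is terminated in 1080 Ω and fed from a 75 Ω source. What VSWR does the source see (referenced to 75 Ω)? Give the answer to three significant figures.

tan(βl) = 0.952
Z_in = Z_0·(Z_L + jZ_0·tanβl)/(Z_0 + jZ_L·tanβl) = 161 − j268 Ω
Γ_s = (Z_in − Z_s)/(Z_in + Z_s) = (86.5 − j268)/(236 − j268), |Γ_s| = 0.788
VSWR = (1 + |Γ_s|)/(1 − |Γ_s|)

VSWR ≈ 8.43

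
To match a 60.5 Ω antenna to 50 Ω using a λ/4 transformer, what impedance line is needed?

Z_qwt ≈ 55 Ω

Z_qwt = √(Z_0·R_L) = √(50 × 60.5) = √3025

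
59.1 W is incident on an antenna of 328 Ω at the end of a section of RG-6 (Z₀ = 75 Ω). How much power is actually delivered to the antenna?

Γ = (328 − 75)/(328 + 75) = 0.628
|Γ|² = 0.394
P_refl = |Γ|²·P_inc = 23.3 W, P_del = (1 − |Γ|²)·P_inc = 35.8 W

P_delivered ≈ 35.8 W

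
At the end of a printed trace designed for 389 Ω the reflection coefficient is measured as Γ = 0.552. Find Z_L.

Z_L ≈ 1350 Ω

Z_L = Z_0·(1 + Γ)/(1 − Γ) = 389·(1.55)/(0.448)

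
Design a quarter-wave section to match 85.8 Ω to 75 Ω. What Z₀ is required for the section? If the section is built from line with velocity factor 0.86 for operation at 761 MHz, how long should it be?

Z_qwt = √(Z_0·R_L) = √(75 × 85.8) = √6435
λ = 0.86·c/f = 0.339 m, so l = λ/4 = 0.0848 m

Z_qwt ≈ 80.2 Ω; length ≈ 8.48 cm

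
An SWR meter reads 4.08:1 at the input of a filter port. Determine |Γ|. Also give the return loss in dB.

|Γ| ≈ 0.606; return loss ≈ 4.35 dB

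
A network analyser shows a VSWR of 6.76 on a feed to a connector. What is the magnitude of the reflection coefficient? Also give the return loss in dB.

|Γ| ≈ 0.742; return loss ≈ 2.59 dB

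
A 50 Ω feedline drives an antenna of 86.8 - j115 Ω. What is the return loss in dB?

RL ≈ 3.41 dB

Γ = (36.8 − j115)/(136.8 − j115), |Γ| = 0.676
RL = −20·log₁₀|Γ| = −20·log₁₀(0.676)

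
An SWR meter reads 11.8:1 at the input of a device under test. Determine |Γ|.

|Γ| ≈ 0.844

|Γ| = (S − 1)/(S + 1) = (11.8 − 1)/(11.8 + 1) = 10.8/12.8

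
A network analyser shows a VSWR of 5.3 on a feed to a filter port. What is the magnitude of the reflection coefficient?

|Γ| ≈ 0.683

|Γ| = (S − 1)/(S + 1) = (5.3 − 1)/(5.3 + 1) = 4.3/6.3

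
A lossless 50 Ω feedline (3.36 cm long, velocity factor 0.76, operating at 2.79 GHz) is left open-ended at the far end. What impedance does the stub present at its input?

Z_in ≈ +j80.1 Ω

λ = v/f = 0.76·c / 2.79 GHz = 0.0817 m
βl = 2π·l/λ = 2π × 0.411 = 148°
tan(βl) = -0.624
For an open-ended stub, Z_in = −jZ_0·cot(βl) = −jZ_0/tan(βl)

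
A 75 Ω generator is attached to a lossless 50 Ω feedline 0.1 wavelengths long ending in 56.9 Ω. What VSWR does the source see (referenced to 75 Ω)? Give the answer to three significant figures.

βl = 2π × 0.1 = 36°
tan(βl) = 0.727
Z_in = Z_0·(Z_L + jZ_0·tanβl)/(Z_0 + jZ_L·tanβl) = 51.6 − j6.37 Ω
Γ_s = (Z_in − Z_s)/(Z_in + Z_s) = (-23.4 − j6.37)/(127 − j6.37), |Γ_s| = 0.191
VSWR = (1 + |Γ_s|)/(1 − |Γ_s|)

VSWR ≈ 1.47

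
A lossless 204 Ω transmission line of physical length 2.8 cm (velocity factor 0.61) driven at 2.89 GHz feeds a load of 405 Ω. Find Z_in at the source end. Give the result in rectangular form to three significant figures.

Z_in ≈ 295 + j145 Ω

λ = v/f = 0.61·c / 2.89 GHz = 0.0633 m
βl = 2π·l/λ = 2π × 0.442 = 159°
tan(βl) = tan(159°) = -0.38
Z_in = Z_0·(Z_L + jZ_0·tanβl)/(Z_0 + jZ_L·tanβl)
     = 204·(405 − j77.5)/(204 − j154)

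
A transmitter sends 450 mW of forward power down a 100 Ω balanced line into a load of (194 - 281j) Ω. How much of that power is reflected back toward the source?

P_reflected ≈ 239 mW

|Γ| = |(94 − j281)/(294 − j281)| = 0.729
|Γ|² = 0.531
P_refl = |Γ|²·P_inc = 239 mW, P_del = (1 − |Γ|²)·P_inc = 211 mW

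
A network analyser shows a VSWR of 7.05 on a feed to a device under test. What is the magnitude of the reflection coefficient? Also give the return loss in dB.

|Γ| ≈ 0.752; return loss ≈ 2.48 dB

|Γ| = (S − 1)/(S + 1) = (7.05 − 1)/(7.05 + 1) = 6.05/8.05
RL = −20·log₁₀|Γ| = −20·log₁₀(0.752)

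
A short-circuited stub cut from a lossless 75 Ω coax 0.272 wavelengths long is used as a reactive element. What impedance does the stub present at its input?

βl = 2π × 0.272 = 97.9°
tan(βl) = -7.19
For a short-circuited stub, Z_in = jZ_0·tan(βl)

Z_in ≈ −j539 Ω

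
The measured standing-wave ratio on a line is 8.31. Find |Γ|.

|Γ| = (S − 1)/(S + 1) = (8.31 − 1)/(8.31 + 1) = 7.31/9.31

|Γ| ≈ 0.785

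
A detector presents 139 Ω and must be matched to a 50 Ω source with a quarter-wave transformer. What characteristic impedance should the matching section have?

Z_qwt ≈ 83.4 Ω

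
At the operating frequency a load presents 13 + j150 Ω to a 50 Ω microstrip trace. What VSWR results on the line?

Γ = (Z_L − Z_0)/(Z_L + Z_0) = (-37 + j150)/(63 + j150)
|Γ| = 154/163 = 0.95
VSWR = (1 + |Γ|)/(1 − |Γ|) = 1.95/0.0504

VSWR ≈ 38.7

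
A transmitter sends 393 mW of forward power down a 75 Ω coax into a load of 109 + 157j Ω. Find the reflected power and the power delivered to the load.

P_reflected ≈ 173 mW; P_delivered ≈ 220 mW

|Γ| = |(34 + j157)/(184 + j157)| = 0.664
|Γ|² = 0.441
P_refl = |Γ|²·P_inc = 173 mW, P_del = (1 − |Γ|²)·P_inc = 220 mW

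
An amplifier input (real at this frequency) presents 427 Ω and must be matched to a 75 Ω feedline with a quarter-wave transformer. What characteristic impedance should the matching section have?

Z_qwt = √(Z_0·R_L) = √(75 × 427) = √32020

Z_qwt ≈ 179 Ω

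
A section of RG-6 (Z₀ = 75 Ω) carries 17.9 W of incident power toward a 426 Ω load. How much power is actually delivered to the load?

P_delivered ≈ 9.11 W

Γ = (426 − 75)/(426 + 75) = 0.701
|Γ|² = 0.491
P_refl = |Γ|²·P_inc = 8.79 W, P_del = (1 − |Γ|²)·P_inc = 9.11 W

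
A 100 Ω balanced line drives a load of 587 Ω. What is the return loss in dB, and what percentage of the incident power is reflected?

Γ = (587 − 100)/(587 + 100) = 0.709
RL = −20·log₁₀(0.709) = 2.99 dB
P_refl/P_inc = |Γ|² = 0.503

RL ≈ 2.99 dB; 50.3% of incident power reflected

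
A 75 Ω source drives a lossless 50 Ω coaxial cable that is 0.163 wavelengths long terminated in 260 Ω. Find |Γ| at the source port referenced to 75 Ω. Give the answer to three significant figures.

|Γ| ≈ 0.739

βl = 2π × 0.163 = 58.7°
tan(βl) = 1.64
Z_in = Z_0·(Z_L + jZ_0·tanβl)/(Z_0 + jZ_L·tanβl) = 13 − j28.9 Ω
Γ_s = (Z_in − Z_s)/(Z_in + Z_s) = (-62 − j28.9)/(88 − j28.9), |Γ_s| = 0.739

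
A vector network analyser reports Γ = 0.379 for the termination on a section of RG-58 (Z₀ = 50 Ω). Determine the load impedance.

Z_L = Z_0·(1 + Γ)/(1 − Γ) = 50·(1.38)/(0.621)

Z_L ≈ 111 Ω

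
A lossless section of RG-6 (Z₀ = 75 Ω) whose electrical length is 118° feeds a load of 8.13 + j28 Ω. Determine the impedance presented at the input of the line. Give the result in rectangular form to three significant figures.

tan(βl) = tan(118°) = -1.88
Z_in = Z_0·(Z_L + jZ_0·tanβl)/(Z_0 + jZ_L·tanβl)
     = 75·(8.13 − j113)/(128 − j15.3)

Z_in ≈ 12.6 − j64.9 Ω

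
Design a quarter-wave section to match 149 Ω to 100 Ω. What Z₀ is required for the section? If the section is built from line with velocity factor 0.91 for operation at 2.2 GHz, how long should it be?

Z_qwt = √(Z_0·R_L) = √(100 × 149) = √14900
λ = 0.91·c/f = 0.124 m, so l = λ/4 = 0.031 m

Z_qwt ≈ 122 Ω; length ≈ 3.1 cm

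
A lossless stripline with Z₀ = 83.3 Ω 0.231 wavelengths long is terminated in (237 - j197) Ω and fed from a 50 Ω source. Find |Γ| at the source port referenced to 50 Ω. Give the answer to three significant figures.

βl = 2π × 0.231 = 83.2°
tan(βl) = 8.34
Z_in = Z_0·(Z_L + jZ_0·tanβl)/(Z_0 + jZ_L·tanβl) = 16.8 + j4.72 Ω
Γ_s = (Z_in − Z_s)/(Z_in + Z_s) = (-33.2 + j4.72)/(66.8 + j4.72), |Γ_s| = 0.5

|Γ| ≈ 0.5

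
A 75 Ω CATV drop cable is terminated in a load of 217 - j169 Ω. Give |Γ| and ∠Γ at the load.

Γ ≈ 0.654 ∠ -19.9°

Γ = (Z_L − Z_0)/(Z_L + Z_0) = (142 − j169)/(292 − j169)
|Γ| = 221/337 = 0.654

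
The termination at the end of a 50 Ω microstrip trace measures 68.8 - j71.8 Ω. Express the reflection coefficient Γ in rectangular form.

Γ = (Z_L − Z_0)/(Z_L + Z_0) = (18.8 − j71.8)/(118.8 − j71.8)

Γ ≈ 0.383 − j0.373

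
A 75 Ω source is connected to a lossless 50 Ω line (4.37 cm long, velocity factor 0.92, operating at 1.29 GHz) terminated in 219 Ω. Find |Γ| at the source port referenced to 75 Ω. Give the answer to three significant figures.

λ = v/f = 0.92·c / 1.29 GHz = 0.214 m
βl = 2π·l/λ = 2π × 0.204 = 73.5°
tan(βl) = 3.38
Z_in = Z_0·(Z_L + jZ_0·tanβl)/(Z_0 + jZ_L·tanβl) = 12.4 − j13.9 Ω
Γ_s = (Z_in − Z_s)/(Z_in + Z_s) = (-62.6 − j13.9)/(87.4 − j13.9), |Γ_s| = 0.725

|Γ| ≈ 0.725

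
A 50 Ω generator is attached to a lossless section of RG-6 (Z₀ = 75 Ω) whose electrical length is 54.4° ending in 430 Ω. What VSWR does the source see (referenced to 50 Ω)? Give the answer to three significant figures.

tan(βl) = 1.4
Z_in = Z_0·(Z_L + jZ_0·tanβl)/(Z_0 + jZ_L·tanβl) = 19.5 − j51.3 Ω
Γ_s = (Z_in − Z_s)/(Z_in + Z_s) = (-30.5 − j51.3)/(69.5 − j51.3), |Γ_s| = 0.691
VSWR = (1 + |Γ_s|)/(1 − |Γ_s|)

VSWR ≈ 5.47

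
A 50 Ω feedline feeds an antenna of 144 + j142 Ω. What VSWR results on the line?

VSWR ≈ 5.86

Γ = (Z_L − Z_0)/(Z_L + Z_0) = (94 + j142)/(194 + j142)
|Γ| = 170/240 = 0.708
VSWR = (1 + |Γ|)/(1 − |Γ|) = 1.71/0.292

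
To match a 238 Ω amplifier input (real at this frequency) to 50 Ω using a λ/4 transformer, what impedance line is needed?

Z_qwt = √(Z_0·R_L) = √(50 × 238) = √11900

Z_qwt ≈ 109 Ω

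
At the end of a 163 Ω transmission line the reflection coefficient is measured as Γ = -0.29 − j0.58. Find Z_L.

Z_L ≈ 47.2 − j94.5 Ω

Z_L = Z_0·(1 + Γ)/(1 − Γ) = 163·(0.71 − j0.58)/(1.29 + j0.58)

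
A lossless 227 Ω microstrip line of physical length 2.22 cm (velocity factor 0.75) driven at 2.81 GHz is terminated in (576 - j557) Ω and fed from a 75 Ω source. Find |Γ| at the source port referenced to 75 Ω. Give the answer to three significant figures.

|Γ| ≈ 0.582

λ = v/f = 0.75·c / 2.81 GHz = 0.0801 m
βl = 2π·l/λ = 2π × 0.277 = 99.8°
tan(βl) = -5.78
Z_in = Z_0·(Z_L + jZ_0·tanβl)/(Z_0 + jZ_L·tanβl) = 51 + j85.1 Ω
Γ_s = (Z_in − Z_s)/(Z_in + Z_s) = (-24 + j85.1)/(126 + j85.1), |Γ_s| = 0.582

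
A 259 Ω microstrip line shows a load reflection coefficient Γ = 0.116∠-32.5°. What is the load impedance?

Z_L = Z_0·(1 + Γ)/(1 − Γ) = 259·(1.1 − j0.0623)/(0.902 + j0.0623)

Z_L ≈ 312 − j39.5 Ω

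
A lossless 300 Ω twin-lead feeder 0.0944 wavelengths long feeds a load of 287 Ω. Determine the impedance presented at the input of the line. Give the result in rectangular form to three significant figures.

βl = 2π × 0.0944 = 34°
tan(βl) = tan(34°) = 0.674
Z_in = Z_0·(Z_L + jZ_0·tanβl)/(Z_0 + jZ_L·tanβl)
     = 300·(287 + j202)/(300 + j193)

Z_in ≈ 295 + j12.1 Ω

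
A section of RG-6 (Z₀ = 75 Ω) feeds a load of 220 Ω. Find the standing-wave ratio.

VSWR ≈ 2.93

Γ = (220 − 75)/(220 + 75) = 0.492
VSWR = (1 + 0.492)/(1 − 0.492)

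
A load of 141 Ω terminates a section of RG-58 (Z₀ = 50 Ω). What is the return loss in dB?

Γ = (141 − 50)/(141 + 50) = 0.476
RL = −20·log₁₀|Γ| = −20·log₁₀(0.476)

RL ≈ 6.44 dB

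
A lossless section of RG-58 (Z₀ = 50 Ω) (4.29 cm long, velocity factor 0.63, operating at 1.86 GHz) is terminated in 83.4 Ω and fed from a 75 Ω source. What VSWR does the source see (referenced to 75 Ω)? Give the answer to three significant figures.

λ = v/f = 0.63·c / 1.86 GHz = 0.102 m
βl = 2π·l/λ = 2π × 0.422 = 152°
tan(βl) = -0.532
Z_in = Z_0·(Z_L + jZ_0·tanβl)/(Z_0 + jZ_L·tanβl) = 59.9 + j26.5 Ω
Γ_s = (Z_in − Z_s)/(Z_in + Z_s) = (-15.1 + j26.5)/(135 + j26.5), |Γ_s| = 0.222
VSWR = (1 + |Γ_s|)/(1 − |Γ_s|)

VSWR ≈ 1.57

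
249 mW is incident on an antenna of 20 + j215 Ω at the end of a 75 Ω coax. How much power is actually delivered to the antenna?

P_delivered ≈ 27 mW

|Γ| = |(-55 + j215)/(95 + j215)| = 0.944
|Γ|² = 0.891
P_refl = |Γ|²·P_inc = 222 mW, P_del = (1 − |Γ|²)·P_inc = 27 mW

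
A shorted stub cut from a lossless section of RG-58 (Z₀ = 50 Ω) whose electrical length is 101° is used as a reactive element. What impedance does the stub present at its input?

Z_in ≈ −j257 Ω

tan(βl) = -5.14
For a shorted stub, Z_in = jZ_0·tan(βl)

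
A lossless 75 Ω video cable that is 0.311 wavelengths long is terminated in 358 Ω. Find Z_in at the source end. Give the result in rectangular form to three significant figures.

βl = 2π × 0.311 = 112°
tan(βl) = tan(112°) = -2.48
Z_in = Z_0·(Z_L + jZ_0·tanβl)/(Z_0 + jZ_L·tanβl)
     = 75·(358 − j186)/(75 − j888)

Z_in ≈ 18.1 + j28.7 Ω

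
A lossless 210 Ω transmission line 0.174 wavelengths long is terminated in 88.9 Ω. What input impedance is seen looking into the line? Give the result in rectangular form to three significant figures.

Z_in ≈ 252 + j200 Ω

βl = 2π × 0.174 = 62.6°
tan(βl) = tan(62.6°) = 1.93
Z_in = Z_0·(Z_L + jZ_0·tanβl)/(Z_0 + jZ_L·tanβl)
     = 210·(88.9 + j406)/(210 + j172)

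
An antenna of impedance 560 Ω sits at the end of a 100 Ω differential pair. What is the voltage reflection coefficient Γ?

Γ = 0.697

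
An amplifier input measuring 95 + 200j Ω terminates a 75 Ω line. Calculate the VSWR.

VSWR ≈ 7.54

Γ = (Z_L − Z_0)/(Z_L + Z_0) = (20 + j200)/(170 + j200)
|Γ| = 201/262 = 0.766
VSWR = (1 + |Γ|)/(1 − |Γ|) = 1.77/0.234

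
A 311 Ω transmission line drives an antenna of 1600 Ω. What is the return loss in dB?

RL ≈ 3.42 dB

Γ = (1600 − 311)/(1600 + 311) = 0.675
RL = −20·log₁₀|Γ| = −20·log₁₀(0.675)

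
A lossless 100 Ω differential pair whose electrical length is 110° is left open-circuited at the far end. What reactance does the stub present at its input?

X_in ≈ 36.4 Ω (inductive)

tan(βl) = -2.75
For an open-circuited stub, Z_in = −jZ_0·cot(βl) = −jZ_0/tan(βl)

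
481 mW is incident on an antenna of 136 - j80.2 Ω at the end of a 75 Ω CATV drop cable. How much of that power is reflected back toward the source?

P_reflected ≈ 95.8 mW

|Γ| = |(61 − j80.2)/(211 − j80.2)| = 0.446
|Γ|² = 0.199
P_refl = |Γ|²·P_inc = 95.8 mW, P_del = (1 − |Γ|²)·P_inc = 385 mW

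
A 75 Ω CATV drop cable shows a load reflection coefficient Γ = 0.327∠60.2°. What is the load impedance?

Z_L ≈ 85.7 + j54.4 Ω

Z_L = Z_0·(1 + Γ)/(1 − Γ) = 75·(1.16 + j0.284)/(0.837 − j0.284)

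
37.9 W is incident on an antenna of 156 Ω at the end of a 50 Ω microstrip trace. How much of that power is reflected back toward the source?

Γ = (156 − 50)/(156 + 50) = 0.515
|Γ|² = 0.265
P_refl = |Γ|²·P_inc = 10 W, P_del = (1 − |Γ|²)·P_inc = 27.9 W

P_reflected ≈ 10 W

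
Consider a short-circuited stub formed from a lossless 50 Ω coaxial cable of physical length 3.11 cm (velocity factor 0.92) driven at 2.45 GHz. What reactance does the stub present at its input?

λ = v/f = 0.92·c / 2.45 GHz = 0.113 m
βl = 2π·l/λ = 2π × 0.276 = 99.4°
tan(βl) = -6.05
For a short-circuited stub, Z_in = jZ_0·tan(βl)

X_in ≈ -303 Ω (capacitive)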